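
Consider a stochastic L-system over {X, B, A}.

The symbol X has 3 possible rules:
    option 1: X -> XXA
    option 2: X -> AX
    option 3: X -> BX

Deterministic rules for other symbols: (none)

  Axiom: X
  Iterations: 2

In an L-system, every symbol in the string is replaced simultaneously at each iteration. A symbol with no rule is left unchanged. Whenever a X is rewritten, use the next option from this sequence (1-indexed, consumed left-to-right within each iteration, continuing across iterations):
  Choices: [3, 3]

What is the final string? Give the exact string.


Answer: BBX

Derivation:
Step 0: X
Step 1: BX  (used choices [3])
Step 2: BBX  (used choices [3])


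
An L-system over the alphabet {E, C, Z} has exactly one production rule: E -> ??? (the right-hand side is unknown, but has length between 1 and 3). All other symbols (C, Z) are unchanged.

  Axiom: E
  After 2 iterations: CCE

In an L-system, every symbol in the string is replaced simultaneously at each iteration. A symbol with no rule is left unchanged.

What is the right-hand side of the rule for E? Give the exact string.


Trying E -> CE:
  Step 0: E
  Step 1: CE
  Step 2: CCE
Matches the given result.

Answer: CE


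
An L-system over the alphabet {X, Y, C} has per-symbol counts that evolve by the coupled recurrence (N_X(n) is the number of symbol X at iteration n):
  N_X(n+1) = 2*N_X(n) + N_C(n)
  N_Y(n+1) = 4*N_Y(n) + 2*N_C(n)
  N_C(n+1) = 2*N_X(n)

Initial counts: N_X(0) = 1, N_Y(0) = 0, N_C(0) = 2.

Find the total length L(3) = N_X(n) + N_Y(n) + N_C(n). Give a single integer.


Answer: 144

Derivation:
Step 0: N_X=1, N_Y=0, N_C=2, L=3
Step 1: N_X=4, N_Y=4, N_C=2, L=10
Step 2: N_X=10, N_Y=20, N_C=8, L=38
Step 3: N_X=28, N_Y=96, N_C=20, L=144


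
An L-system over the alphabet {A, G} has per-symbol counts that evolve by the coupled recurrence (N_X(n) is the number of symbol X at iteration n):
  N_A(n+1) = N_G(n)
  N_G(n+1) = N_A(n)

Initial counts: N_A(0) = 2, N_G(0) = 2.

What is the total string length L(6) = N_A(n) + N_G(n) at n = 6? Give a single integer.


Step 0: N_A=2, N_G=2, L=4
Step 1: N_A=2, N_G=2, L=4
Step 2: N_A=2, N_G=2, L=4
Step 3: N_A=2, N_G=2, L=4
Step 4: N_A=2, N_G=2, L=4
Step 5: N_A=2, N_G=2, L=4
Step 6: N_A=2, N_G=2, L=4

Answer: 4


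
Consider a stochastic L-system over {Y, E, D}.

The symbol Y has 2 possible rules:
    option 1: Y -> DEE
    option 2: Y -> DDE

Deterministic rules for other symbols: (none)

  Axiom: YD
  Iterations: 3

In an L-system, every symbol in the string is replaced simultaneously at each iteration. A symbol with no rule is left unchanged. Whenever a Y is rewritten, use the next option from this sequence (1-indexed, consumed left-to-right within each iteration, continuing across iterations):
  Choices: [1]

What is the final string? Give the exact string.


Answer: DEED

Derivation:
Step 0: YD
Step 1: DEED  (used choices [1])
Step 2: DEED  (used choices [])
Step 3: DEED  (used choices [])


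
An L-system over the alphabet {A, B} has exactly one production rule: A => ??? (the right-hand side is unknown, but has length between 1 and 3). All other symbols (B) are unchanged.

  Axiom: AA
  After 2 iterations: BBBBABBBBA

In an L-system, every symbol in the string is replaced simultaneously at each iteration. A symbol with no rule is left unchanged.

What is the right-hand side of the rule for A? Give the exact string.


Trying A => BBA:
  Step 0: AA
  Step 1: BBABBA
  Step 2: BBBBABBBBA
Matches the given result.

Answer: BBA


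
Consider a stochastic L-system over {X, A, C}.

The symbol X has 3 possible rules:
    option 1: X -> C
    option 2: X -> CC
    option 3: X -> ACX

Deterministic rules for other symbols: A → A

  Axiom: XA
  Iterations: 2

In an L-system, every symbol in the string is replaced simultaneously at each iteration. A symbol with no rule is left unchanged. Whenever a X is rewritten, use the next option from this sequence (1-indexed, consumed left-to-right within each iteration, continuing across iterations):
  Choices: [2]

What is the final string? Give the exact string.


Answer: CCA

Derivation:
Step 0: XA
Step 1: CCA  (used choices [2])
Step 2: CCA  (used choices [])


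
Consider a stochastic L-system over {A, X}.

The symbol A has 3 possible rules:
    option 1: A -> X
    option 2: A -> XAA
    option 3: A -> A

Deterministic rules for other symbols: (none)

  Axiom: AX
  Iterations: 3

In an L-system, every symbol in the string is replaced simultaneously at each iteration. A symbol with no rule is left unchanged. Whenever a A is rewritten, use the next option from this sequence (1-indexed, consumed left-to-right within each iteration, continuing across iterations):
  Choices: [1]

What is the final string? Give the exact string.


Answer: XX

Derivation:
Step 0: AX
Step 1: XX  (used choices [1])
Step 2: XX  (used choices [])
Step 3: XX  (used choices [])


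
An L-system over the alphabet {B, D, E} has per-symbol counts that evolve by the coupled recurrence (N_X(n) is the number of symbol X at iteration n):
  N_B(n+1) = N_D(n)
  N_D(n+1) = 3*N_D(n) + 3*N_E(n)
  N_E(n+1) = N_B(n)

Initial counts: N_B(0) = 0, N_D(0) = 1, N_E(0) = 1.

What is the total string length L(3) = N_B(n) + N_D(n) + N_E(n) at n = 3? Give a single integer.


Answer: 81

Derivation:
Step 0: N_B=0, N_D=1, N_E=1, L=2
Step 1: N_B=1, N_D=6, N_E=0, L=7
Step 2: N_B=6, N_D=18, N_E=1, L=25
Step 3: N_B=18, N_D=57, N_E=6, L=81


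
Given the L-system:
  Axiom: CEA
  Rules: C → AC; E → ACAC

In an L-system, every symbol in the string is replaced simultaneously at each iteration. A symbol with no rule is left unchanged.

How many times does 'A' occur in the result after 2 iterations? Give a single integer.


Answer: 7

Derivation:
Step 0: CEA  (1 'A')
Step 1: ACACACA  (4 'A')
Step 2: AACAACAACA  (7 'A')


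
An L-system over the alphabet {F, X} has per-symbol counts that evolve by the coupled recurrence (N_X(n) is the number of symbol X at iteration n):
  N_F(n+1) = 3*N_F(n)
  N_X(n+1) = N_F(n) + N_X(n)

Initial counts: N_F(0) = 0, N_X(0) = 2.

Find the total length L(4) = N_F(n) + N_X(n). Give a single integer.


Step 0: N_F=0, N_X=2, L=2
Step 1: N_F=0, N_X=2, L=2
Step 2: N_F=0, N_X=2, L=2
Step 3: N_F=0, N_X=2, L=2
Step 4: N_F=0, N_X=2, L=2

Answer: 2


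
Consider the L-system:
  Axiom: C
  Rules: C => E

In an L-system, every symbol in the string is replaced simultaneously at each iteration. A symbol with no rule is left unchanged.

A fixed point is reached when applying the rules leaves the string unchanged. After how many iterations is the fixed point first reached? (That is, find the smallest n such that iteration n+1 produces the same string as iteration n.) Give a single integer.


Answer: 1

Derivation:
Step 0: C
Step 1: E
Step 2: E  (unchanged — fixed point at step 1)


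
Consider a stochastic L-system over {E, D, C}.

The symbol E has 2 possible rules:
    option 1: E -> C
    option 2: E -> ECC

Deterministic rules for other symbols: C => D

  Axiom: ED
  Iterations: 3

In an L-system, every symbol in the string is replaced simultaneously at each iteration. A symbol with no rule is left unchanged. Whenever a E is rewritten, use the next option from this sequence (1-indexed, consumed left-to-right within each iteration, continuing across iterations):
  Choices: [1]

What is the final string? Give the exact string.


Step 0: ED
Step 1: CD  (used choices [1])
Step 2: DD  (used choices [])
Step 3: DD  (used choices [])

Answer: DD


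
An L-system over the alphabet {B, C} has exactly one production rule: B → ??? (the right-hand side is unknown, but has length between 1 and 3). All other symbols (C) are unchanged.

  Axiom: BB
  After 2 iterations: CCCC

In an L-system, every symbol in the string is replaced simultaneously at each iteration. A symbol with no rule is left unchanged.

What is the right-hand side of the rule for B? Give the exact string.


Trying B → CC:
  Step 0: BB
  Step 1: CCCC
  Step 2: CCCC
Matches the given result.

Answer: CC


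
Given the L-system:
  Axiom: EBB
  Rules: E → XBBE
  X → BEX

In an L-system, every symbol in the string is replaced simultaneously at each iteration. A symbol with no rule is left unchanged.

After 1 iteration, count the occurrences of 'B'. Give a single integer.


Answer: 4

Derivation:
Step 0: EBB  (2 'B')
Step 1: XBBEBB  (4 'B')


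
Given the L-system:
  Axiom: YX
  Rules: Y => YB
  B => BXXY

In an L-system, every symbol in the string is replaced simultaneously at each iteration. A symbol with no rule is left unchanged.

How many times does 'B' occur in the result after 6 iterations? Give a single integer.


Step 0: YX  (0 'B')
Step 1: YBX  (1 'B')
Step 2: YBBXXYX  (2 'B')
Step 3: YBBXXYBXXYXXYBX  (4 'B')
Step 4: YBBXXYBXXYXXYBBXXYXXYBXXYBBXXYX  (8 'B')
Step 5: YBBXXYBXXYXXYBBXXYXXYBXXYBBXXYBXXYXXYBXXYBBXXYXXYBBXXYBXXYXXYBX  (16 'B')
Step 6: YBBXXYBXXYXXYBBXXYXXYBXXYBBXXYBXXYXXYBXXYBBXXYXXYBBXXYBXXYXXYBBXXYXXYBXXYBBXXYXXYBBXXYBXXYXXYBXXYBBXXYBXXYXXYBBXXYXXYBXXYBBXXYX  (32 'B')

Answer: 32


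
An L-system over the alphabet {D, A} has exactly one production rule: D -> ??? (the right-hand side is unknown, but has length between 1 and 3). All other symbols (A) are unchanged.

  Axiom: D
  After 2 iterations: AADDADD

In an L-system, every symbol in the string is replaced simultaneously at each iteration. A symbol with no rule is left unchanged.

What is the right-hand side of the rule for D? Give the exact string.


Answer: ADD

Derivation:
Trying D -> ADD:
  Step 0: D
  Step 1: ADD
  Step 2: AADDADD
Matches the given result.


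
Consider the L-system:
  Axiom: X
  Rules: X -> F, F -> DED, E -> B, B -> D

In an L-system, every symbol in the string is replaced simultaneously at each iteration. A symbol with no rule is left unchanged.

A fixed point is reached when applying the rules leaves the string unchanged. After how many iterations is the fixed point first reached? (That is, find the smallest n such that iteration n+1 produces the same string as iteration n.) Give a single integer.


Step 0: X
Step 1: F
Step 2: DED
Step 3: DBD
Step 4: DDD
Step 5: DDD  (unchanged — fixed point at step 4)

Answer: 4


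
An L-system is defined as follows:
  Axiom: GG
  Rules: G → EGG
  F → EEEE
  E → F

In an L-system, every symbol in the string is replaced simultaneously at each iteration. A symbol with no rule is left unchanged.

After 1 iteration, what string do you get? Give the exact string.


Answer: EGGEGG

Derivation:
Step 0: GG
Step 1: EGGEGG


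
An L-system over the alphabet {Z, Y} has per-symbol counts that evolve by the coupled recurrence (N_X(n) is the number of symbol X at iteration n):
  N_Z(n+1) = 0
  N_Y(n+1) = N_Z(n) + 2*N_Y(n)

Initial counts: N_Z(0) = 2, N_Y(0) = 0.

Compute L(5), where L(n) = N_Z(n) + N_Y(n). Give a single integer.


Step 0: N_Z=2, N_Y=0, L=2
Step 1: N_Z=0, N_Y=2, L=2
Step 2: N_Z=0, N_Y=4, L=4
Step 3: N_Z=0, N_Y=8, L=8
Step 4: N_Z=0, N_Y=16, L=16
Step 5: N_Z=0, N_Y=32, L=32

Answer: 32


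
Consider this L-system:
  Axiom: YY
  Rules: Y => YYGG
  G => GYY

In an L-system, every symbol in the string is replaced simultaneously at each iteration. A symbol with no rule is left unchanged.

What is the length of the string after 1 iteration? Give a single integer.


Answer: 8

Derivation:
Step 0: length = 2
Step 1: length = 8


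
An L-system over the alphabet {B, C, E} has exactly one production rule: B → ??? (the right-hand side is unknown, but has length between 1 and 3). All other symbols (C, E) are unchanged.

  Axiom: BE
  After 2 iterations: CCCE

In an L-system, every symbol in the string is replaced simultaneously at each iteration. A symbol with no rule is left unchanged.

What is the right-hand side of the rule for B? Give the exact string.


Answer: CCC

Derivation:
Trying B → CCC:
  Step 0: BE
  Step 1: CCCE
  Step 2: CCCE
Matches the given result.


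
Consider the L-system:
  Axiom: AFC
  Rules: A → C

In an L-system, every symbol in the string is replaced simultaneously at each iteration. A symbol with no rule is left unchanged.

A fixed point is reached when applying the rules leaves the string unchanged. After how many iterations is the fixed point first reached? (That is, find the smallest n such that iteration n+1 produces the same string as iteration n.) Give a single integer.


Answer: 1

Derivation:
Step 0: AFC
Step 1: CFC
Step 2: CFC  (unchanged — fixed point at step 1)


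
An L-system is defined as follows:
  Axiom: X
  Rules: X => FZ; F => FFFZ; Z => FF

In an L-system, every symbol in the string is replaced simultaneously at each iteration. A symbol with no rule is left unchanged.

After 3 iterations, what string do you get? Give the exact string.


Step 0: X
Step 1: FZ
Step 2: FFFZFF
Step 3: FFFZFFFZFFFZFFFFFZFFFZ

Answer: FFFZFFFZFFFZFFFFFZFFFZ


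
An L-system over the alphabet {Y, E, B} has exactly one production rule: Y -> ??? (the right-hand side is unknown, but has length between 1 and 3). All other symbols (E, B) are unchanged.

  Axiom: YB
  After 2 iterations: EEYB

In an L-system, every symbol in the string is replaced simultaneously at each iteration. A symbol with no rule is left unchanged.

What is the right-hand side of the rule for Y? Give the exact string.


Trying Y -> EY:
  Step 0: YB
  Step 1: EYB
  Step 2: EEYB
Matches the given result.

Answer: EY


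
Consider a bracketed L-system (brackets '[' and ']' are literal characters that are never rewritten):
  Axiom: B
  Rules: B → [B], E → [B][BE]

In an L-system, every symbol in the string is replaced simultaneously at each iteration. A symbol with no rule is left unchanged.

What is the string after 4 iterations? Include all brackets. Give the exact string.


Step 0: B
Step 1: [B]
Step 2: [[B]]
Step 3: [[[B]]]
Step 4: [[[[B]]]]

Answer: [[[[B]]]]


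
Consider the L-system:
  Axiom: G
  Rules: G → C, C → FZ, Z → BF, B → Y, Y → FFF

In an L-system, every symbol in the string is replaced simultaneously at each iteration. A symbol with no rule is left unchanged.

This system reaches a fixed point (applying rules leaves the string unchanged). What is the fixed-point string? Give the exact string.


Answer: FFFFF

Derivation:
Step 0: G
Step 1: C
Step 2: FZ
Step 3: FBF
Step 4: FYF
Step 5: FFFFF
Step 6: FFFFF  (unchanged — fixed point at step 5)


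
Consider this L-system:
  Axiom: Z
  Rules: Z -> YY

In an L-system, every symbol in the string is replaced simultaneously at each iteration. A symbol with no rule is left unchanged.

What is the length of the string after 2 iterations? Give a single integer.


Step 0: length = 1
Step 1: length = 2
Step 2: length = 2

Answer: 2


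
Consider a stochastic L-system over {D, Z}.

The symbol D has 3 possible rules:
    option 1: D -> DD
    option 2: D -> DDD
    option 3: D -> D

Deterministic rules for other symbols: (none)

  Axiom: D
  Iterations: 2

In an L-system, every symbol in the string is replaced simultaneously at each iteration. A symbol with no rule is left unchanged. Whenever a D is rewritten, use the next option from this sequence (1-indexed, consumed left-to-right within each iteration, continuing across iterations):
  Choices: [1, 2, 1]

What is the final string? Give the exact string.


Step 0: D
Step 1: DD  (used choices [1])
Step 2: DDDDD  (used choices [2, 1])

Answer: DDDDD


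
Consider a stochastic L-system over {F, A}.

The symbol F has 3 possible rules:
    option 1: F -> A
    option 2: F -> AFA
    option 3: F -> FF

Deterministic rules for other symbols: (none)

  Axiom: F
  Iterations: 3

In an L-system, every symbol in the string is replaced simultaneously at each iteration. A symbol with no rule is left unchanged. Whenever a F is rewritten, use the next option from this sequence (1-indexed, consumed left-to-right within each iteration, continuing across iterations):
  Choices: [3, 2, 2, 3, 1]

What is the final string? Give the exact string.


Step 0: F
Step 1: FF  (used choices [3])
Step 2: AFAAFA  (used choices [2, 2])
Step 3: AFFAAAA  (used choices [3, 1])

Answer: AFFAAAA


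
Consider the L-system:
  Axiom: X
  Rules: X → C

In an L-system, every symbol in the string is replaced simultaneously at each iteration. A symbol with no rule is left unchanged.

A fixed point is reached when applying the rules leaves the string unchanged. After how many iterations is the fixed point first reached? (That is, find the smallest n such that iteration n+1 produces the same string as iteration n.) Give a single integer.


Step 0: X
Step 1: C
Step 2: C  (unchanged — fixed point at step 1)

Answer: 1


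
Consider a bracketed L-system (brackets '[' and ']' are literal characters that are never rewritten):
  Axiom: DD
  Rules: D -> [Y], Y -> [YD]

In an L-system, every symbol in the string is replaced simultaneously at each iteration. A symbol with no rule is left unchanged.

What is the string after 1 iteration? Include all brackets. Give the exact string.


Answer: [Y][Y]

Derivation:
Step 0: DD
Step 1: [Y][Y]


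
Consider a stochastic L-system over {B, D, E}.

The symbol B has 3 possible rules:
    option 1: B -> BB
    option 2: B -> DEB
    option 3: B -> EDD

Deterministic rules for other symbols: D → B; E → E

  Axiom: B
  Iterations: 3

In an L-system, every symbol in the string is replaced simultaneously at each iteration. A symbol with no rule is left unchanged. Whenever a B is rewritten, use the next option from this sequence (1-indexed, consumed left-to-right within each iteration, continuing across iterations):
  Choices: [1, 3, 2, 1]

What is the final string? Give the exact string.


Answer: EBBBEBB

Derivation:
Step 0: B
Step 1: BB  (used choices [1])
Step 2: EDDDEB  (used choices [3, 2])
Step 3: EBBBEBB  (used choices [1])


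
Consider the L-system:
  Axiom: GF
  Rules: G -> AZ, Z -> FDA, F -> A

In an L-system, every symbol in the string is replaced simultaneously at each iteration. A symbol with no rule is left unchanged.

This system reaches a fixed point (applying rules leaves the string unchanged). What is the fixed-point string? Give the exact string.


Step 0: GF
Step 1: AZA
Step 2: AFDAA
Step 3: AADAA
Step 4: AADAA  (unchanged — fixed point at step 3)

Answer: AADAA


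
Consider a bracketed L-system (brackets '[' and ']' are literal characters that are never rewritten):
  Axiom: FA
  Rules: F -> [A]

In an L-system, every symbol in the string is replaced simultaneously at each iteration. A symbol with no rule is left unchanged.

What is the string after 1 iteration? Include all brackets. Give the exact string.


Answer: [A]A

Derivation:
Step 0: FA
Step 1: [A]A


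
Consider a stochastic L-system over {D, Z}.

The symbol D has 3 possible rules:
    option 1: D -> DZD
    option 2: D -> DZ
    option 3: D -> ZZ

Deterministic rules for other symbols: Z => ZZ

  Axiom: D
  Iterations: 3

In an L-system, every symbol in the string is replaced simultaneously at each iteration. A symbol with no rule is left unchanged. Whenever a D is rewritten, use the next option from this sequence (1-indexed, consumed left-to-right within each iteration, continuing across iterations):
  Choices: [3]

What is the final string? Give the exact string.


Answer: ZZZZZZZZ

Derivation:
Step 0: D
Step 1: ZZ  (used choices [3])
Step 2: ZZZZ  (used choices [])
Step 3: ZZZZZZZZ  (used choices [])


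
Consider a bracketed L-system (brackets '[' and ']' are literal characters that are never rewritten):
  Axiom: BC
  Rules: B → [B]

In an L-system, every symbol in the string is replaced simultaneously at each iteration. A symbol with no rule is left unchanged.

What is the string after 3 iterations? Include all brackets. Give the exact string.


Answer: [[[B]]]C

Derivation:
Step 0: BC
Step 1: [B]C
Step 2: [[B]]C
Step 3: [[[B]]]C


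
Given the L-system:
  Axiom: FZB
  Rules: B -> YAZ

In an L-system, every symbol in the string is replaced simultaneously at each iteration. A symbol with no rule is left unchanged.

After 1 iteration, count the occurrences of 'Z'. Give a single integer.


Answer: 2

Derivation:
Step 0: FZB  (1 'Z')
Step 1: FZYAZ  (2 'Z')


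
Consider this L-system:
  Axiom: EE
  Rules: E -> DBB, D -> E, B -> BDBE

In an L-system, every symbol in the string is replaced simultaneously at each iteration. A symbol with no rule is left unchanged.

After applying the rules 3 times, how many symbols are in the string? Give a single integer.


Answer: 54

Derivation:
Step 0: length = 2
Step 1: length = 6
Step 2: length = 18
Step 3: length = 54


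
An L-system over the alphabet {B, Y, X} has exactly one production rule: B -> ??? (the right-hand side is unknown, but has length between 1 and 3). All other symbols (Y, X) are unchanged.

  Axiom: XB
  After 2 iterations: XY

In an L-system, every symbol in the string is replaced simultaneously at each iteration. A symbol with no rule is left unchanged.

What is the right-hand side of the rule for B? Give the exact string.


Answer: Y

Derivation:
Trying B -> Y:
  Step 0: XB
  Step 1: XY
  Step 2: XY
Matches the given result.


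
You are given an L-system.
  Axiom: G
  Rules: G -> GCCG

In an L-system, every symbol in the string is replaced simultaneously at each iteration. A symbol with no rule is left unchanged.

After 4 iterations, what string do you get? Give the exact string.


Step 0: G
Step 1: GCCG
Step 2: GCCGCCGCCG
Step 3: GCCGCCGCCGCCGCCGCCGCCG
Step 4: GCCGCCGCCGCCGCCGCCGCCGCCGCCGCCGCCGCCGCCGCCGCCG

Answer: GCCGCCGCCGCCGCCGCCGCCGCCGCCGCCGCCGCCGCCGCCGCCG


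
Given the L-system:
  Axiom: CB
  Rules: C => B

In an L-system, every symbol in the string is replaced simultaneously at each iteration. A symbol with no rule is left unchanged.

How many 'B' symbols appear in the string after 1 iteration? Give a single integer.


Step 0: CB  (1 'B')
Step 1: BB  (2 'B')

Answer: 2


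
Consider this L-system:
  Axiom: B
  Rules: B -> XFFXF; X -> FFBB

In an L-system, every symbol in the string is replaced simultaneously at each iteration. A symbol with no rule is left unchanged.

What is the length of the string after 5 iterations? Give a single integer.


Answer: 115

Derivation:
Step 0: length = 1
Step 1: length = 5
Step 2: length = 11
Step 3: length = 27
Step 4: length = 51
Step 5: length = 115


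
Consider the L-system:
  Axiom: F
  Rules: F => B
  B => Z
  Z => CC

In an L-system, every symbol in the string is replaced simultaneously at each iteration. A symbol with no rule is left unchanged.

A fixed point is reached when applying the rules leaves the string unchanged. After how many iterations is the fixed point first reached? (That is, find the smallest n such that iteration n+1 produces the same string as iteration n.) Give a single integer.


Step 0: F
Step 1: B
Step 2: Z
Step 3: CC
Step 4: CC  (unchanged — fixed point at step 3)

Answer: 3


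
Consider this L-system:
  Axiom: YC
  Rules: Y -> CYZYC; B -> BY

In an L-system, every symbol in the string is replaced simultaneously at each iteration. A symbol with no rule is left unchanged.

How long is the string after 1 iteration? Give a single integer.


Step 0: length = 2
Step 1: length = 6

Answer: 6


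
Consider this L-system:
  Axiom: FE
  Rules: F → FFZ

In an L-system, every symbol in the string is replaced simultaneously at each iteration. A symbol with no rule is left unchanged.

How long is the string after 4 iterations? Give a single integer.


Answer: 32

Derivation:
Step 0: length = 2
Step 1: length = 4
Step 2: length = 8
Step 3: length = 16
Step 4: length = 32


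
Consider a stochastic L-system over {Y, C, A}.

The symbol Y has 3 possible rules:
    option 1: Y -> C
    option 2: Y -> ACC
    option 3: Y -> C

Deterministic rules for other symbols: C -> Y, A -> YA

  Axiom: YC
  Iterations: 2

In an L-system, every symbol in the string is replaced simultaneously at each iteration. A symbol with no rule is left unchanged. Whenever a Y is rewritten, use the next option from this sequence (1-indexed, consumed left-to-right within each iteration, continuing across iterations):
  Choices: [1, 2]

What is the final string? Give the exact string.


Answer: YACC

Derivation:
Step 0: YC
Step 1: CY  (used choices [1])
Step 2: YACC  (used choices [2])


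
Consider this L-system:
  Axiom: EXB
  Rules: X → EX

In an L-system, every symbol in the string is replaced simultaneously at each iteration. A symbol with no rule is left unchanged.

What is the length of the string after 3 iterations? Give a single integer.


Step 0: length = 3
Step 1: length = 4
Step 2: length = 5
Step 3: length = 6

Answer: 6


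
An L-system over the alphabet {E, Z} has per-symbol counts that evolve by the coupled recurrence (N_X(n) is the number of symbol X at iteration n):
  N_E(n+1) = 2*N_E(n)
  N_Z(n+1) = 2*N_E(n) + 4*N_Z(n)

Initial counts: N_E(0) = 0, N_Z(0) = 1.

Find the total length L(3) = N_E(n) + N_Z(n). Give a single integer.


Answer: 64

Derivation:
Step 0: N_E=0, N_Z=1, L=1
Step 1: N_E=0, N_Z=4, L=4
Step 2: N_E=0, N_Z=16, L=16
Step 3: N_E=0, N_Z=64, L=64


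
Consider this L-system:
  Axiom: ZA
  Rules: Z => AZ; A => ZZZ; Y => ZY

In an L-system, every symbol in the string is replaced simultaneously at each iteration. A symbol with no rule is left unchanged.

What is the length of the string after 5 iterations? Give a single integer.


Answer: 137

Derivation:
Step 0: length = 2
Step 1: length = 5
Step 2: length = 11
Step 3: length = 26
Step 4: length = 59
Step 5: length = 137


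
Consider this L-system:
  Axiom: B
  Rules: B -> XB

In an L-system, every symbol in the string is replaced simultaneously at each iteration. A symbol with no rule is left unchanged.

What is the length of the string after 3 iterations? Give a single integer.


Step 0: length = 1
Step 1: length = 2
Step 2: length = 3
Step 3: length = 4

Answer: 4


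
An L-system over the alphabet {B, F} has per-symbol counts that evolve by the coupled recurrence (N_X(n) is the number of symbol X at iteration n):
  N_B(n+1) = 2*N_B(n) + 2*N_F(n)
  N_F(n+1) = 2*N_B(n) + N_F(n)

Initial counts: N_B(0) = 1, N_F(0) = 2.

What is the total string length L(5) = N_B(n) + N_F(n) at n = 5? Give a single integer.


Answer: 1624

Derivation:
Step 0: N_B=1, N_F=2, L=3
Step 1: N_B=6, N_F=4, L=10
Step 2: N_B=20, N_F=16, L=36
Step 3: N_B=72, N_F=56, L=128
Step 4: N_B=256, N_F=200, L=456
Step 5: N_B=912, N_F=712, L=1624


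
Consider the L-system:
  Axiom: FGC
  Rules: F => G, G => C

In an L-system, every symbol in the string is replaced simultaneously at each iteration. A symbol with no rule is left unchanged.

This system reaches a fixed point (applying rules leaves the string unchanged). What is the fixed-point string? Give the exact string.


Step 0: FGC
Step 1: GCC
Step 2: CCC
Step 3: CCC  (unchanged — fixed point at step 2)

Answer: CCC


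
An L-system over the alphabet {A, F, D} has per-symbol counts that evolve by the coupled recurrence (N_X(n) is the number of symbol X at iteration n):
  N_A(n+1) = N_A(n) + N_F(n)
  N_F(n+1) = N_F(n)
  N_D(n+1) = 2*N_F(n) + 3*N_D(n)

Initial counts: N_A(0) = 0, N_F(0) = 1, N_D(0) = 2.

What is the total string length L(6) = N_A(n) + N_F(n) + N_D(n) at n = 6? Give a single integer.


Step 0: N_A=0, N_F=1, N_D=2, L=3
Step 1: N_A=1, N_F=1, N_D=8, L=10
Step 2: N_A=2, N_F=1, N_D=26, L=29
Step 3: N_A=3, N_F=1, N_D=80, L=84
Step 4: N_A=4, N_F=1, N_D=242, L=247
Step 5: N_A=5, N_F=1, N_D=728, L=734
Step 6: N_A=6, N_F=1, N_D=2186, L=2193

Answer: 2193


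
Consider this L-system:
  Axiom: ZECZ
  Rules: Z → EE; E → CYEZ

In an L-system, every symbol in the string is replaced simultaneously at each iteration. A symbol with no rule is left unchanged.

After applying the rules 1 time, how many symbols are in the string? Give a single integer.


Answer: 9

Derivation:
Step 0: length = 4
Step 1: length = 9


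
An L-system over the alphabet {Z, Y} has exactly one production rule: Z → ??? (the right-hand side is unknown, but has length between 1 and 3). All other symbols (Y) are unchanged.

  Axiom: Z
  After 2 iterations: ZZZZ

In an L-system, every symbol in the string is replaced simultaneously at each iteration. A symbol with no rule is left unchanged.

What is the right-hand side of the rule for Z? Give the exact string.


Trying Z → ZZ:
  Step 0: Z
  Step 1: ZZ
  Step 2: ZZZZ
Matches the given result.

Answer: ZZ


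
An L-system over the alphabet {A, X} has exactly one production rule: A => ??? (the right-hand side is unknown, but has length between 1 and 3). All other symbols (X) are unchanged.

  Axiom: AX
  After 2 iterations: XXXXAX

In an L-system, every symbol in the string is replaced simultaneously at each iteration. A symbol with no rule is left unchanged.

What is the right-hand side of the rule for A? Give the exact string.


Trying A => XXA:
  Step 0: AX
  Step 1: XXAX
  Step 2: XXXXAX
Matches the given result.

Answer: XXA


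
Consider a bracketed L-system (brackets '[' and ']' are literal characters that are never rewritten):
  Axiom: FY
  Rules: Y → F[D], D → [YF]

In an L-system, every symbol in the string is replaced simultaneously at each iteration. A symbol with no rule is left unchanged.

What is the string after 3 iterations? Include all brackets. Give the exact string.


Answer: FF[[F[D]F]]

Derivation:
Step 0: FY
Step 1: FF[D]
Step 2: FF[[YF]]
Step 3: FF[[F[D]F]]


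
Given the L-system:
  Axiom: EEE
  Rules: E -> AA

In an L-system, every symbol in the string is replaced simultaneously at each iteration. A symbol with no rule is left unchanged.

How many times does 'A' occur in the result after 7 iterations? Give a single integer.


Step 0: EEE  (0 'A')
Step 1: AAAAAA  (6 'A')
Step 2: AAAAAA  (6 'A')
Step 3: AAAAAA  (6 'A')
Step 4: AAAAAA  (6 'A')
Step 5: AAAAAA  (6 'A')
Step 6: AAAAAA  (6 'A')
Step 7: AAAAAA  (6 'A')

Answer: 6


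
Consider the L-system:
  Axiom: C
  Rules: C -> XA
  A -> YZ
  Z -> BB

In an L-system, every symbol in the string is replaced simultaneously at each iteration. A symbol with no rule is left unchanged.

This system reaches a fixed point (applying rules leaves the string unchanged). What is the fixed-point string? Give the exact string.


Step 0: C
Step 1: XA
Step 2: XYZ
Step 3: XYBB
Step 4: XYBB  (unchanged — fixed point at step 3)

Answer: XYBB


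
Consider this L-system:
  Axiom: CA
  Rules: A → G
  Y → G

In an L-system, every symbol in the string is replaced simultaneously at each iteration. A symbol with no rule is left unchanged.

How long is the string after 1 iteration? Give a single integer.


Step 0: length = 2
Step 1: length = 2

Answer: 2


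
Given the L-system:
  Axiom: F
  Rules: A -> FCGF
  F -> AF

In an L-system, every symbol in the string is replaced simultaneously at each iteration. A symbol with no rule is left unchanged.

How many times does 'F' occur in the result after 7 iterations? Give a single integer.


Answer: 85

Derivation:
Step 0: F  (1 'F')
Step 1: AF  (1 'F')
Step 2: FCGFAF  (3 'F')
Step 3: AFCGAFFCGFAF  (5 'F')
Step 4: FCGFAFCGFCGFAFAFCGAFFCGFAF  (11 'F')
Step 5: AFCGAFFCGFAFCGAFCGAFFCGFAFFCGFAFCGFCGFAFAFCGAFFCGFAF  (21 'F')
Step 6: FCGFAFCGFCGFAFAFCGAFFCGFAFCGFCGFAFCGFCGFAFAFCGAFFCGFAFAFCGAFFCGFAFCGAFCGAFFCGFAFFCGFAFCGFCGFAFAFCGAFFCGFAF  (43 'F')
Step 7: AFCGAFFCGFAFCGAFCGAFFCGFAFFCGFAFCGFCGFAFAFCGAFFCGFAFCGAFCGAFFCGFAFCGAFCGAFFCGFAFFCGFAFCGFCGFAFAFCGAFFCGFAFFCGFAFCGFCGFAFAFCGAFFCGFAFCGFCGFAFCGFCGFAFAFCGAFFCGFAFAFCGAFFCGFAFCGAFCGAFFCGFAFFCGFAFCGFCGFAFAFCGAFFCGFAF  (85 'F')


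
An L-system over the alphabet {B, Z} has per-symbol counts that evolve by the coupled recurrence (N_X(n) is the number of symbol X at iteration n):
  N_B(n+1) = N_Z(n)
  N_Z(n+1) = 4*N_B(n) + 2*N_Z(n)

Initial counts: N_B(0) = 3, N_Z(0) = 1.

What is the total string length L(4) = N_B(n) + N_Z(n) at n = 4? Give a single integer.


Step 0: N_B=3, N_Z=1, L=4
Step 1: N_B=1, N_Z=14, L=15
Step 2: N_B=14, N_Z=32, L=46
Step 3: N_B=32, N_Z=120, L=152
Step 4: N_B=120, N_Z=368, L=488

Answer: 488


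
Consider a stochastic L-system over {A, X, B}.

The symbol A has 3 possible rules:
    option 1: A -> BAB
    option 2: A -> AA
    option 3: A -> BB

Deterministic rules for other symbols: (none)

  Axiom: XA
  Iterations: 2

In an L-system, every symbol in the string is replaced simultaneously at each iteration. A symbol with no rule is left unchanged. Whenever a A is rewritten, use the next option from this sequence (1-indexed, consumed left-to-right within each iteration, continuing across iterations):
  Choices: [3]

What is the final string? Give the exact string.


Step 0: XA
Step 1: XBB  (used choices [3])
Step 2: XBB  (used choices [])

Answer: XBB


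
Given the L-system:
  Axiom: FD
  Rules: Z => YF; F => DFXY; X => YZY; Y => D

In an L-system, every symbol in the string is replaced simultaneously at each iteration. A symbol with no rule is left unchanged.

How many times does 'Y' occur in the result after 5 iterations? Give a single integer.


Answer: 8

Derivation:
Step 0: FD  (0 'Y')
Step 1: DFXYD  (1 'Y')
Step 2: DDFXYYZYDD  (3 'Y')
Step 3: DDDFXYYZYDDYFDDD  (4 'Y')
Step 4: DDDDFXYYZYDDYFDDDDDFXYDDD  (5 'Y')
Step 5: DDDDDFXYYZYDDYFDDDDDFXYDDDDDDFXYYZYDDDD  (8 'Y')


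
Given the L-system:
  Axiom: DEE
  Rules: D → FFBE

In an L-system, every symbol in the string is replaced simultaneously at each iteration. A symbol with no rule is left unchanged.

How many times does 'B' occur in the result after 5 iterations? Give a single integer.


Answer: 1

Derivation:
Step 0: DEE  (0 'B')
Step 1: FFBEEE  (1 'B')
Step 2: FFBEEE  (1 'B')
Step 3: FFBEEE  (1 'B')
Step 4: FFBEEE  (1 'B')
Step 5: FFBEEE  (1 'B')


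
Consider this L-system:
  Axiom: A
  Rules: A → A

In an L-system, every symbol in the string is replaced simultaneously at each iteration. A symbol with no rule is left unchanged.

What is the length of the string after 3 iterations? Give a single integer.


Step 0: length = 1
Step 1: length = 1
Step 2: length = 1
Step 3: length = 1

Answer: 1


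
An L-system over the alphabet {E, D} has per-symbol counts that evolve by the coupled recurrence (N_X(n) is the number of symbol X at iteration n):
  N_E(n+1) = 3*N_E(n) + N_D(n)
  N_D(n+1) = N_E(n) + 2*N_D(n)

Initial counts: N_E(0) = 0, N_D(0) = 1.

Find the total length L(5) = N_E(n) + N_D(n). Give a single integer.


Step 0: N_E=0, N_D=1, L=1
Step 1: N_E=1, N_D=2, L=3
Step 2: N_E=5, N_D=5, L=10
Step 3: N_E=20, N_D=15, L=35
Step 4: N_E=75, N_D=50, L=125
Step 5: N_E=275, N_D=175, L=450

Answer: 450


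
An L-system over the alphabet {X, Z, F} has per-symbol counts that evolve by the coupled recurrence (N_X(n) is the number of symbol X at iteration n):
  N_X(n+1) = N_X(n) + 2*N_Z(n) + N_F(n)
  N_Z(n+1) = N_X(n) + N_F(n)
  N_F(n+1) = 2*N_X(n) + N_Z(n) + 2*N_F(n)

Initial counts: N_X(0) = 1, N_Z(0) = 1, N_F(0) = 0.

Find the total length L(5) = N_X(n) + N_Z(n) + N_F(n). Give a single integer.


Step 0: N_X=1, N_Z=1, N_F=0, L=2
Step 1: N_X=3, N_Z=1, N_F=3, L=7
Step 2: N_X=8, N_Z=6, N_F=13, L=27
Step 3: N_X=33, N_Z=21, N_F=48, L=102
Step 4: N_X=123, N_Z=81, N_F=183, L=387
Step 5: N_X=468, N_Z=306, N_F=693, L=1467

Answer: 1467


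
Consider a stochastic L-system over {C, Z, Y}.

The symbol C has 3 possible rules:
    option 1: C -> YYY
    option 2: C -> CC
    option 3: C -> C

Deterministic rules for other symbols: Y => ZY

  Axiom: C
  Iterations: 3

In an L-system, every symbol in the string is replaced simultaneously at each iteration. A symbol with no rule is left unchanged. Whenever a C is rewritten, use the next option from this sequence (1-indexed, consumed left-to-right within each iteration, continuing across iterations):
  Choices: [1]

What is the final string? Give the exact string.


Step 0: C
Step 1: YYY  (used choices [1])
Step 2: ZYZYZY  (used choices [])
Step 3: ZZYZZYZZY  (used choices [])

Answer: ZZYZZYZZY


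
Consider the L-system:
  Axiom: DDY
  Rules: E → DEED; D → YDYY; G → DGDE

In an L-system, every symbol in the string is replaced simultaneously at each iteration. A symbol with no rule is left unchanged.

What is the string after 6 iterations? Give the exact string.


Answer: YYYYYYDYYYYYYYYYYYYYYYYYYDYYYYYYYYYYYYY

Derivation:
Step 0: DDY
Step 1: YDYYYDYYY
Step 2: YYDYYYYYYDYYYYY
Step 3: YYYDYYYYYYYYYDYYYYYYY
Step 4: YYYYDYYYYYYYYYYYYDYYYYYYYYY
Step 5: YYYYYDYYYYYYYYYYYYYYYDYYYYYYYYYYY
Step 6: YYYYYYDYYYYYYYYYYYYYYYYYYDYYYYYYYYYYYYY


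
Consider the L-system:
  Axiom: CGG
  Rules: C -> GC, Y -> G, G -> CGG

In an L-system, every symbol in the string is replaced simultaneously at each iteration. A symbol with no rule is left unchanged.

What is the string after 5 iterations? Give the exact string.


Answer: GCCGGCGGCGGGCCGGGCGCCGGCGGGCCGGCGGCGGGCGCCGGCGGGCCGGCGGCGGGCGCCGGCGGGCCGGCGGGCCGGCGGCGGGCCGGGCGCCGGCGGGCCGGCGGGCCGGCGGCGGGCGCCGGCGGCGGGCCGGGCGCCGGCGGGCCGGCGGCGGGCGCCGGCGGGCCGGCGGGCCGGCGGCGGGCCGGGCGCCGGCGGGCCGGCGGCGGGCGCCGGCGGGCCGGCGGCGGGCGCCGGCGGGCCGGCGGGCCGGCGGCGGGCGCCGGCGGCGGGCCGGGCGCCGGCGGGCCGGCGGCGGGCGCCGGCGGGCCGGCGGGCCGGCGGCGGGCCGGGCGCCGGCGGGCCGGCGGCGGGCGCCGGCGGGCCGGCGG

Derivation:
Step 0: CGG
Step 1: GCCGGCGG
Step 2: CGGGCGCCGGCGGGCCGGCGG
Step 3: GCCGGCGGCGGGCCGGGCGCCGGCGGGCCGGCGGCGGGCGCCGGCGGGCCGGCGG
Step 4: CGGGCGCCGGCGGGCCGGCGGGCCGGCGGCGGGCGCCGGCGGCGGGCCGGGCGCCGGCGGGCCGGCGGCGGGCGCCGGCGGGCCGGCGGGCCGGCGGCGGGCCGGGCGCCGGCGGGCCGGCGGCGGGCGCCGGCGGGCCGGCGG
Step 5: GCCGGCGGCGGGCCGGGCGCCGGCGGGCCGGCGGCGGGCGCCGGCGGGCCGGCGGCGGGCGCCGGCGGGCCGGCGGGCCGGCGGCGGGCCGGGCGCCGGCGGGCCGGCGGGCCGGCGGCGGGCGCCGGCGGCGGGCCGGGCGCCGGCGGGCCGGCGGCGGGCGCCGGCGGGCCGGCGGGCCGGCGGCGGGCCGGGCGCCGGCGGGCCGGCGGCGGGCGCCGGCGGGCCGGCGGCGGGCGCCGGCGGGCCGGCGGGCCGGCGGCGGGCGCCGGCGGCGGGCCGGGCGCCGGCGGGCCGGCGGCGGGCGCCGGCGGGCCGGCGGGCCGGCGGCGGGCCGGGCGCCGGCGGGCCGGCGGCGGGCGCCGGCGGGCCGGCGG


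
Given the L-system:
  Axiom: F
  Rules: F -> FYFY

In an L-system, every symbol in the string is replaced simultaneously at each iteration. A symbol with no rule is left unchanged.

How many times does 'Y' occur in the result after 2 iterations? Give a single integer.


Step 0: F  (0 'Y')
Step 1: FYFY  (2 'Y')
Step 2: FYFYYFYFYY  (6 'Y')

Answer: 6


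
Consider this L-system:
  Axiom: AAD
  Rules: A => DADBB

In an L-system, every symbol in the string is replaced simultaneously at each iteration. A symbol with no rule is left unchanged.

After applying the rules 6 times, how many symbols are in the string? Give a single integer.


Answer: 51

Derivation:
Step 0: length = 3
Step 1: length = 11
Step 2: length = 19
Step 3: length = 27
Step 4: length = 35
Step 5: length = 43
Step 6: length = 51


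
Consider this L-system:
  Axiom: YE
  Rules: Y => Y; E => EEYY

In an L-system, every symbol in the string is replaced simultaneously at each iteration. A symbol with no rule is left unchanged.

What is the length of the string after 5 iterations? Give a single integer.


Answer: 95

Derivation:
Step 0: length = 2
Step 1: length = 5
Step 2: length = 11
Step 3: length = 23
Step 4: length = 47
Step 5: length = 95


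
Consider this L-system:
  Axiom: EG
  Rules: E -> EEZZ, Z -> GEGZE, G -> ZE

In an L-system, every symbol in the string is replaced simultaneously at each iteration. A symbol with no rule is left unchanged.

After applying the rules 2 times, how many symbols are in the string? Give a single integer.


Step 0: length = 2
Step 1: length = 6
Step 2: length = 27

Answer: 27


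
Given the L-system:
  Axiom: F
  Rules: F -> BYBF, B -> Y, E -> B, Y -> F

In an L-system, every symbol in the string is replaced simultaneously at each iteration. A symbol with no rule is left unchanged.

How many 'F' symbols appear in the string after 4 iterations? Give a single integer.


Step 0: F  (1 'F')
Step 1: BYBF  (1 'F')
Step 2: YFYBYBF  (2 'F')
Step 3: FBYBFFYFYBYBF  (5 'F')
Step 4: BYBFYFYBYBFBYBFFBYBFFYFYBYBF  (9 'F')

Answer: 9


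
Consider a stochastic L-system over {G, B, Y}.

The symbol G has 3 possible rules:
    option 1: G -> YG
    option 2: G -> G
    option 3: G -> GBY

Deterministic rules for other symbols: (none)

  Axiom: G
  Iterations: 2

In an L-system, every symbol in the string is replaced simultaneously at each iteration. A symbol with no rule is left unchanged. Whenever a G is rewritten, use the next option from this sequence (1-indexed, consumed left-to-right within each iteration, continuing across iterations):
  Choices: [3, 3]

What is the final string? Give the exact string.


Step 0: G
Step 1: GBY  (used choices [3])
Step 2: GBYBY  (used choices [3])

Answer: GBYBY
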